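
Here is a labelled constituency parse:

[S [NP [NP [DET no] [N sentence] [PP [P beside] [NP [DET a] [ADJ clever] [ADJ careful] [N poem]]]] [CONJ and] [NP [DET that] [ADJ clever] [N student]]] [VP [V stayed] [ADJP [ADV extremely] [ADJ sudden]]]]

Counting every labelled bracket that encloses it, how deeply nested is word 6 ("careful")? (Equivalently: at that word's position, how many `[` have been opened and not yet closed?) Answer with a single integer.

6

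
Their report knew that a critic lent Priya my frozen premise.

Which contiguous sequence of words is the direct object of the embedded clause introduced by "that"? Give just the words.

my frozen premise

Within the embedded clause introduced by "that", the direct object of "lent" is "my frozen premise".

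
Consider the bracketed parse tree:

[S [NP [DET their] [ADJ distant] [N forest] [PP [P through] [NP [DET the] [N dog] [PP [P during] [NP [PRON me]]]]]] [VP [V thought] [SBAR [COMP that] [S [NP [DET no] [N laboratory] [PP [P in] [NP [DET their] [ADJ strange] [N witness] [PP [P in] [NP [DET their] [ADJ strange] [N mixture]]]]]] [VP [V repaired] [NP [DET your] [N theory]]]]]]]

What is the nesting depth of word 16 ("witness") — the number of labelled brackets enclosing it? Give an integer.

8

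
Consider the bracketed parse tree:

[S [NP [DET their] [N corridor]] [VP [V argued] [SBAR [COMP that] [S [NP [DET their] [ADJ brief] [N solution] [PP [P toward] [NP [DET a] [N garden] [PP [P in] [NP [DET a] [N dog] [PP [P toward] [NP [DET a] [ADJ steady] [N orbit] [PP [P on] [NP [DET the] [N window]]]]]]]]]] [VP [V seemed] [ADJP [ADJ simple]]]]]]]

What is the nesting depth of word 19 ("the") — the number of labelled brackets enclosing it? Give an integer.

14

The word sits inside DET, which is inside NP, inside PP, inside NP, inside PP, inside NP, inside PP, inside NP, inside PP, inside NP, inside S, inside SBAR, inside VP, inside S — 14 brackets in all.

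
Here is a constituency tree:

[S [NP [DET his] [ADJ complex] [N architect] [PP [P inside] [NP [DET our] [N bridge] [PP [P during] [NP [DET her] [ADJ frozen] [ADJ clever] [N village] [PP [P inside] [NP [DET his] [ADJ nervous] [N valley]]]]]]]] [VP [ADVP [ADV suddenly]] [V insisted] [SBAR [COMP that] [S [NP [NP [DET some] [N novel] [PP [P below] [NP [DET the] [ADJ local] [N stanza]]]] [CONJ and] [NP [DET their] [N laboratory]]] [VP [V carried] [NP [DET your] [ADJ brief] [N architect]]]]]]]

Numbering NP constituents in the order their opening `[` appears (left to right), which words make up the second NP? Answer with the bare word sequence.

The NP opening brackets appear, in order, over: "his complex architect inside our bridge during her frozen clever village inside his nervous valley"; "our bridge during her frozen clever village inside his nervous valley"; "her frozen clever village inside his nervous valley"; "his nervous valley"; "some novel below the local stanza and their laboratory"; "some novel below the local stanza"; "the local stanza"; "their laboratory"; "your brief architect". The second one spans "our bridge during her frozen clever village inside his nervous valley".

our bridge during her frozen clever village inside his nervous valley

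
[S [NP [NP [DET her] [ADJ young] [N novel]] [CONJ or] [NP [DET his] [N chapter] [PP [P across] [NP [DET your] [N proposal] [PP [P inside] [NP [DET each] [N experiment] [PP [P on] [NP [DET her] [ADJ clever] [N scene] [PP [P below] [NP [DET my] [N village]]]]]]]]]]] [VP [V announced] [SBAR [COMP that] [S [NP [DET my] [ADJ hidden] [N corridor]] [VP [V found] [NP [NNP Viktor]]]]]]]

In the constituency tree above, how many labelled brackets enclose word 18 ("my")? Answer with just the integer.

The word sits inside DET, which is inside NP, inside PP, inside NP, inside PP, inside NP, inside PP, inside NP, inside PP, inside NP, inside NP, inside S — 12 brackets in all.

12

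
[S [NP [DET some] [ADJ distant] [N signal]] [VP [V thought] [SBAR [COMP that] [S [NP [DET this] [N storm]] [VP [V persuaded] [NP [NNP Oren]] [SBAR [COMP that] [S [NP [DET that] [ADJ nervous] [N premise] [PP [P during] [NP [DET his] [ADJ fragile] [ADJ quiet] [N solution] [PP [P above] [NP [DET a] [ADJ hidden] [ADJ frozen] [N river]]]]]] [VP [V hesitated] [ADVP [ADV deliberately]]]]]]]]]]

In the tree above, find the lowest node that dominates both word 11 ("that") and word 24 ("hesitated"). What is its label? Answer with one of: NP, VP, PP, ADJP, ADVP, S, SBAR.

Word 11 lies under S → VP → SBAR → S → VP → SBAR → S → NP → DET; word 24 lies under S → VP → SBAR → S → VP → SBAR → S → VP → V. The lowest shared node is the S.

S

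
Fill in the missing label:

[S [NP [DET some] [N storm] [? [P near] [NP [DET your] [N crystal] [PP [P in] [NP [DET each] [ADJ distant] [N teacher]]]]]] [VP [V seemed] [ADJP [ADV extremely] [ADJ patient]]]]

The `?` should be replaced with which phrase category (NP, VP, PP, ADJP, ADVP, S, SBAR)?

PP

A constituent whose immediate children are P 'near', NP is a prepositional phrase: PP.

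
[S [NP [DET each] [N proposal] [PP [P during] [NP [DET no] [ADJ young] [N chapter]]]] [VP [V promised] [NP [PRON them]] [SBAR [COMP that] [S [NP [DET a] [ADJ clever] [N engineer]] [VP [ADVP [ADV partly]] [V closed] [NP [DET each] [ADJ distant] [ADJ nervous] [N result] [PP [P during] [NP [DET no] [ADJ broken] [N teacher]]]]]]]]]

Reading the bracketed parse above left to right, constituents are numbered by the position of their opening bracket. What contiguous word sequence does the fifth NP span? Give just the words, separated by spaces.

each distant nervous result during no broken teacher

Opening `[NP` markers occur at word positions 1, 4, 8, 10, 15, 20; the fifth of these opens the constituent [NP each distant nervous result during no broken teacher].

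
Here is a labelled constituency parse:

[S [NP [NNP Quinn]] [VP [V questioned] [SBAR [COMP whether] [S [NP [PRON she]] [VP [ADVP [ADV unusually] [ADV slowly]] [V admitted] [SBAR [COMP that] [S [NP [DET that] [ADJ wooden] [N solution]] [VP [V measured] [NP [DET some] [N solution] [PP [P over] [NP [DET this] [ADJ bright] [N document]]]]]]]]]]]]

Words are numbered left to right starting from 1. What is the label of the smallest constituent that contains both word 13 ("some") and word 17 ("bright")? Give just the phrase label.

NP

The smallest bracket enclosing both words is [NP some solution over this bright document], so the label is NP.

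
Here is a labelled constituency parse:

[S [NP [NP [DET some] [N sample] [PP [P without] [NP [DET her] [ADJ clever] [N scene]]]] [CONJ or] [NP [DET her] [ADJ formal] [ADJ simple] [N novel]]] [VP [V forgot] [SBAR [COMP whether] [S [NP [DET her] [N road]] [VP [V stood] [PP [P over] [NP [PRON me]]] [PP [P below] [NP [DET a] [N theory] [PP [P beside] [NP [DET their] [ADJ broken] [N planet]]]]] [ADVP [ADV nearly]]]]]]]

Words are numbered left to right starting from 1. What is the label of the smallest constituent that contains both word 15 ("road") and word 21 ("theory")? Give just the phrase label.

S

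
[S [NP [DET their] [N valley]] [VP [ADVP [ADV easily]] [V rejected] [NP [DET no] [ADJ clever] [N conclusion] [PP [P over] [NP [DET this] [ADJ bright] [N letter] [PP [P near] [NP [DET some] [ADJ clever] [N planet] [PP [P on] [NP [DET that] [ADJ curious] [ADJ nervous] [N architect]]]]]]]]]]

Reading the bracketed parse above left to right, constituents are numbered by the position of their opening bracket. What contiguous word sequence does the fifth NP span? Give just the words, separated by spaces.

Opening `[NP` markers occur at word positions 1, 5, 9, 13, 17; the fifth of these opens the constituent [NP that curious nervous architect].

that curious nervous architect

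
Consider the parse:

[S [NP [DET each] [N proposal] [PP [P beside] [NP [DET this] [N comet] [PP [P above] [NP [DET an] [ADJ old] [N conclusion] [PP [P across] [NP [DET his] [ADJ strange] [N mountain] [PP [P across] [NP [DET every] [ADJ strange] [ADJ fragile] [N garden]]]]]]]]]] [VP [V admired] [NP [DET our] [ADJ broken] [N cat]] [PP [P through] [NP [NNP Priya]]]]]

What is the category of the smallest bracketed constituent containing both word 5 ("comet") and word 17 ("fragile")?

NP

Word 5 lies under S → NP → PP → NP → N; word 17 lies under S → NP → PP → NP → PP → NP → PP → NP → PP → NP → ADJ. The lowest shared node is the NP.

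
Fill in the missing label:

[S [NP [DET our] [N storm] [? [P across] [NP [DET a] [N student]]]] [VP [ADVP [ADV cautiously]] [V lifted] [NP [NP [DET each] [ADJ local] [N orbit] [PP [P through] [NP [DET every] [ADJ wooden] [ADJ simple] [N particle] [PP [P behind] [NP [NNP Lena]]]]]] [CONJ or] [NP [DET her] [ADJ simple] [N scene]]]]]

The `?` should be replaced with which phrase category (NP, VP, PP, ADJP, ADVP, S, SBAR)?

PP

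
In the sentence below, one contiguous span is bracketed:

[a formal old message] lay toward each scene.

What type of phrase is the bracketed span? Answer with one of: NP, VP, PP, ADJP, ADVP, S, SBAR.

NP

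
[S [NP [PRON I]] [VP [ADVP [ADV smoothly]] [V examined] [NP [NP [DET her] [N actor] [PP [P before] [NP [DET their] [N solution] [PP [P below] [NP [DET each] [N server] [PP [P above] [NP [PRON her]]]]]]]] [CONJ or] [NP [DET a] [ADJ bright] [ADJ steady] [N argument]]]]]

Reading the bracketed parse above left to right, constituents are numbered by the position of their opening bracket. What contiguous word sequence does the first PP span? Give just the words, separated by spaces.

before their solution below each server above her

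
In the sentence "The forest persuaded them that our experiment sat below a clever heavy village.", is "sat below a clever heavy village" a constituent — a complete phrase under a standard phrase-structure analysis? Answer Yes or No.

Yes

"sat below a clever heavy village" is exactly the verb phrase [VP sat below a clever heavy village], a complete constituent.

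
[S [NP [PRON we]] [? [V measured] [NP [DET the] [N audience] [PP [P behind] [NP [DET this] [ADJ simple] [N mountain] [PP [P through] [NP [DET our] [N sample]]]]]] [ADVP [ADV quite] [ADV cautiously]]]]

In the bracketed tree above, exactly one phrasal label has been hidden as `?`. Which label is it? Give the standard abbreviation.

VP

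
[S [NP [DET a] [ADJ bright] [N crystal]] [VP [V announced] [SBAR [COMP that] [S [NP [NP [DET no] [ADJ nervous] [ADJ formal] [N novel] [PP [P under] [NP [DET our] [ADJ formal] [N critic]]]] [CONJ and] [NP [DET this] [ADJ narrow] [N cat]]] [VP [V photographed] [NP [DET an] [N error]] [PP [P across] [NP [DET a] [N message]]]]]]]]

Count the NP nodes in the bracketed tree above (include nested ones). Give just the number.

7

Scanning left to right, an opening `[NP` appears at word positions 1, 6, 6, 11, 15, 19, 22 — 7 in total.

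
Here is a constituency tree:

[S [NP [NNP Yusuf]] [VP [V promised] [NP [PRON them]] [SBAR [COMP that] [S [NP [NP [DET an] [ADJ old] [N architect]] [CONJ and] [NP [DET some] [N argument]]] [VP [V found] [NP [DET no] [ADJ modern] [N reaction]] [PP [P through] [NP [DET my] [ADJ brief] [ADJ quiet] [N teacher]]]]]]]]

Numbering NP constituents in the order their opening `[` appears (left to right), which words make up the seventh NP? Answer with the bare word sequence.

The NP opening brackets appear, in order, over: "Yusuf"; "them"; "an old architect and some argument"; "an old architect"; "some argument"; "no modern reaction"; "my brief quiet teacher". The seventh one spans "my brief quiet teacher".

my brief quiet teacher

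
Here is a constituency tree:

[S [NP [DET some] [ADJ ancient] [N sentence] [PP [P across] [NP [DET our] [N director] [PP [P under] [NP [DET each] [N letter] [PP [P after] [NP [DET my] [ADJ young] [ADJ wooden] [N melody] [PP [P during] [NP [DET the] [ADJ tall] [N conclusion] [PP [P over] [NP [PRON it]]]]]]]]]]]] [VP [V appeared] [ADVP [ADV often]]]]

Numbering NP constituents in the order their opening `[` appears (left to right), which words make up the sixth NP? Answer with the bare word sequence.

Opening `[NP` markers occur at word positions 1, 5, 8, 11, 16, 20; the sixth of these opens the constituent [NP it].

it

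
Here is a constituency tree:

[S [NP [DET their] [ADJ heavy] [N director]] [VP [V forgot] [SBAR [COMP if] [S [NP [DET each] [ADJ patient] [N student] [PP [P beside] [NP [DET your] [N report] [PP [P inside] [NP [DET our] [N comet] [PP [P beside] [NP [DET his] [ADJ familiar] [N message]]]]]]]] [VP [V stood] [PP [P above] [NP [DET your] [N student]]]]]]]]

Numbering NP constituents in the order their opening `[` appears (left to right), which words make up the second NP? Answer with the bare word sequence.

In left-to-right order the NP constituents are "their heavy director"; "each patient student beside your report inside our comet beside his familiar message"; "your report inside our comet beside his familiar message"; "our comet beside his familiar message"; "his familiar message"; "your student". Number 2 is "each patient student beside your report inside our comet beside his familiar message".

each patient student beside your report inside our comet beside his familiar message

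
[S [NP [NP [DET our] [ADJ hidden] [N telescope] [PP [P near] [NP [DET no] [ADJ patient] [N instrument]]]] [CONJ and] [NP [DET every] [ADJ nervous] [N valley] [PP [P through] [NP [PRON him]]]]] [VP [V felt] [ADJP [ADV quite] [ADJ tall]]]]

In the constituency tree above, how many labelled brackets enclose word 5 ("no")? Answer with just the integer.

6

Path from the root down to the word: S → NP → NP → PP → NP → DET. That is 6 enclosing brackets.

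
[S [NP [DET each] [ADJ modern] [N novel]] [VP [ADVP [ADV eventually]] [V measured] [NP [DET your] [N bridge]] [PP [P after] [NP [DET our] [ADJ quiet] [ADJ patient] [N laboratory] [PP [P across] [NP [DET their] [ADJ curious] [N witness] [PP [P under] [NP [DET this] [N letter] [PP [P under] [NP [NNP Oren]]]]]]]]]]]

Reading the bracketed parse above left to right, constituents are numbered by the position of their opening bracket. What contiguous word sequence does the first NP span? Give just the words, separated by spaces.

In left-to-right order the NP constituents are "each modern novel"; "your bridge"; "our quiet patient laboratory across their curious witness under this letter under Oren"; "their curious witness under this letter under Oren"; "this letter under Oren"; "Oren". Number 1 is "each modern novel".

each modern novel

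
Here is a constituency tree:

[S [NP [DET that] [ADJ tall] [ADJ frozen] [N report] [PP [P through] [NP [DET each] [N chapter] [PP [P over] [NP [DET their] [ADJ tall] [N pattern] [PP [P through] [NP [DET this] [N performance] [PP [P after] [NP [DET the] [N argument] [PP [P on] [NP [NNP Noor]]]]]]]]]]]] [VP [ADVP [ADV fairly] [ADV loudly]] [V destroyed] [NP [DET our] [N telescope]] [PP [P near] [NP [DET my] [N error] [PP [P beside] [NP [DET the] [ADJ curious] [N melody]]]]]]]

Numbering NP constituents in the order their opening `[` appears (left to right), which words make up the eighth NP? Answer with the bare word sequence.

my error beside the curious melody

The NP opening brackets appear, in order, over: "that tall frozen report through each chapter over their tall pattern through this performance after the argument on Noor"; "each chapter over their tall pattern through this performance after the argument on Noor"; "their tall pattern through this performance after the argument on Noor"; "this performance after the argument on Noor"; "the argument on Noor"; "Noor"; "our telescope"; "my error beside the curious melody"; "the curious melody". The eighth one spans "my error beside the curious melody".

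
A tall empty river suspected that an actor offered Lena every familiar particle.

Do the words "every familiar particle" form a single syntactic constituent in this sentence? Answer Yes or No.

Yes

The sequence corresponds to a single NP node — the noun phrase "every familiar particle".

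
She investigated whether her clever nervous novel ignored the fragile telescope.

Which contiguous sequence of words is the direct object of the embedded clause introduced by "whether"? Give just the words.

the fragile telescope

The verb of the embedded clause introduced by "whether" is "ignored"; its direct object is the NP "the fragile telescope".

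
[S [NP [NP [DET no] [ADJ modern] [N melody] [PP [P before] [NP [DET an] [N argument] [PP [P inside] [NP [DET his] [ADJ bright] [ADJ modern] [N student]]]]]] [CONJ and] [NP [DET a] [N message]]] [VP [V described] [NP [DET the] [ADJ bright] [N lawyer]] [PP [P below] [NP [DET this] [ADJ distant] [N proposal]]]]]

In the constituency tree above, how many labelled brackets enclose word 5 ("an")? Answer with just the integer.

6

Path from the root down to the word: S → NP → NP → PP → NP → DET. That is 6 enclosing brackets.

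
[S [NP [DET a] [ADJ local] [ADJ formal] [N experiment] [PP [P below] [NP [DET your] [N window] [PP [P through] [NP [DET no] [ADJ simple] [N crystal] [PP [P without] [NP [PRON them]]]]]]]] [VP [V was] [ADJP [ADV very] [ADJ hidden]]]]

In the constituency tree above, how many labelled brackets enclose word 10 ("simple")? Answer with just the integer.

7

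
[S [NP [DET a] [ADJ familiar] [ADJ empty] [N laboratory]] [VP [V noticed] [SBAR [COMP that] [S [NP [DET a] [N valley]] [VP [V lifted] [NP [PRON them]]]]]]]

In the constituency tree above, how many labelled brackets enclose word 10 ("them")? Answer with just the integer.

Path from the root down to the word: S → VP → SBAR → S → VP → NP → PRON. That is 7 enclosing brackets.

7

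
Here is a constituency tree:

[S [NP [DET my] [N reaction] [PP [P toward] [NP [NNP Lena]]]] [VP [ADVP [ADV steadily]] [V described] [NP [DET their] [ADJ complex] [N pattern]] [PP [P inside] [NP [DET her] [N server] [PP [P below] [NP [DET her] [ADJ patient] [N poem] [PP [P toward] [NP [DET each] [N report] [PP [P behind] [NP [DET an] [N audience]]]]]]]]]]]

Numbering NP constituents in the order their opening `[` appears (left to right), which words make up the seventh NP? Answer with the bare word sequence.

an audience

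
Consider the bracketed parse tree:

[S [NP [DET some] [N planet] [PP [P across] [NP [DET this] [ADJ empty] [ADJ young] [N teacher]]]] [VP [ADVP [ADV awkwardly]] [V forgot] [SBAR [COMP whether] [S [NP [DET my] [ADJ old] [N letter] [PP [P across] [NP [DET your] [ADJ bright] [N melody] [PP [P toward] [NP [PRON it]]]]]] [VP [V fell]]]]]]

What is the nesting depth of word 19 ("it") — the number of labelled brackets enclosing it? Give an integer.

10

Path from the root down to the word: S → VP → SBAR → S → NP → PP → NP → PP → NP → PRON. That is 10 enclosing brackets.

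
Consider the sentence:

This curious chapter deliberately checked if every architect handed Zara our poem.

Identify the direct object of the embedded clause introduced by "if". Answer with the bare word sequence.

Within the embedded clause introduced by "if", the direct object of "handed" is "our poem".

our poem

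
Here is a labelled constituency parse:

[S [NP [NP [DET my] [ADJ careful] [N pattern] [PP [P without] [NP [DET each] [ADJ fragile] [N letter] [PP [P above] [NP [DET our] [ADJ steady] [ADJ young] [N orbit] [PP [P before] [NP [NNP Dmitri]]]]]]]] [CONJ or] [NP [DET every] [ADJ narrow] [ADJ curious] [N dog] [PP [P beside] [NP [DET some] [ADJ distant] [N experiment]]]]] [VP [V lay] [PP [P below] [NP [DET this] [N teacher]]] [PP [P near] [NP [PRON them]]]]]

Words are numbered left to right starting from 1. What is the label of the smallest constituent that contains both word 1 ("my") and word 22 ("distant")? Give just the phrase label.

NP

The smallest bracket enclosing both words is [NP my careful pattern without each fragile letter above our steady young orbit before Dmitri or every narrow curious dog beside some distant experiment], so the label is NP.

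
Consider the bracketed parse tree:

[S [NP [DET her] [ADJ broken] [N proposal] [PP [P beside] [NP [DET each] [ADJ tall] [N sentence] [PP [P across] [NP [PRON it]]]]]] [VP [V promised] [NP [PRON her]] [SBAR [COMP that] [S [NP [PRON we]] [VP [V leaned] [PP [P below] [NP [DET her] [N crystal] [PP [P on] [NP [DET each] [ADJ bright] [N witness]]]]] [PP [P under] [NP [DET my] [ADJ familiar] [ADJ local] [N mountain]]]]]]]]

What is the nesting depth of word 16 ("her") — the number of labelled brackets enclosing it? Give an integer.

8

The word sits inside DET, which is inside NP, inside PP, inside VP, inside S, inside SBAR, inside VP, inside S — 8 brackets in all.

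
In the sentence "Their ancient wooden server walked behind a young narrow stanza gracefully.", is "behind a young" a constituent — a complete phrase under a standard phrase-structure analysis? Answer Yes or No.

"behind" belongs to the preposition "behind" while "young" belongs to the noun phrase "a young narrow stanza"; a span that runs across that boundary is not a single phrase.

No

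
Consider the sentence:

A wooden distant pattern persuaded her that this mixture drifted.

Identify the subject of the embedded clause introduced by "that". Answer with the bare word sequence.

this mixture

In the embedded clause introduced by "that" the verb is "drifted"; the NP preceding it, "this mixture", is the subject.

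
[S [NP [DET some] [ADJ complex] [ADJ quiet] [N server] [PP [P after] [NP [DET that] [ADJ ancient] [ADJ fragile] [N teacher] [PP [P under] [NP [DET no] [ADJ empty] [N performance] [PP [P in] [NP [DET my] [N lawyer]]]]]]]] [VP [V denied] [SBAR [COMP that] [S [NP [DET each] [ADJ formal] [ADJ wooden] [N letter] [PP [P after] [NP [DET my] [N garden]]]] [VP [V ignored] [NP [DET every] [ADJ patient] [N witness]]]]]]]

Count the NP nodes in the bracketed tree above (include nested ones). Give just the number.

Scanning left to right, an opening `[NP` appears at word positions 1, 6, 11, 15, 19, 24, 27 — 7 in total.

7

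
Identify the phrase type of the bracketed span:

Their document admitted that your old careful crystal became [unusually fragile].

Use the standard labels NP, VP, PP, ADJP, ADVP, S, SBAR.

ADJP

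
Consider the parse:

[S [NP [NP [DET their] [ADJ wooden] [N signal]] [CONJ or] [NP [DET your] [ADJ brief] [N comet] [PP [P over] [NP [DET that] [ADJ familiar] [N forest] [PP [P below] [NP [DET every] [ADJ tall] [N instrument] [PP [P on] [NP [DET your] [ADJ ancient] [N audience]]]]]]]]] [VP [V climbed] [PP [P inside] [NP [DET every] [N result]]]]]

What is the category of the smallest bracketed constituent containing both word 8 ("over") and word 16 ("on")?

PP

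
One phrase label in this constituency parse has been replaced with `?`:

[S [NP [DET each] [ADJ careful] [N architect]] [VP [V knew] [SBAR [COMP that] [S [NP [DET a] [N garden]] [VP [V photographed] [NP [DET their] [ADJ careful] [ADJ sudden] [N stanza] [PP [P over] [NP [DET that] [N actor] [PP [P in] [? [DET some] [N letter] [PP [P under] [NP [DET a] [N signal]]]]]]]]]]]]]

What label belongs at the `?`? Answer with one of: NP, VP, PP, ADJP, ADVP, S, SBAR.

Looking at what the `?` directly dominates — DET 'some', N 'letter', PP — this is a noun phrase (NP).

NP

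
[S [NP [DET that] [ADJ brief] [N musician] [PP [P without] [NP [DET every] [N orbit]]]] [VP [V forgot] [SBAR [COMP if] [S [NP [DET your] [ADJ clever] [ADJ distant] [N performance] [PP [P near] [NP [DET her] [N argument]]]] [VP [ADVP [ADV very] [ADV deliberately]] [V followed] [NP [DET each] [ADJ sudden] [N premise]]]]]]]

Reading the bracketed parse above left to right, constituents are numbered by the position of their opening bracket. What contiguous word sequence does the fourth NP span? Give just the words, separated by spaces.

In left-to-right order the NP constituents are "that brief musician without every orbit"; "every orbit"; "your clever distant performance near her argument"; "her argument"; "each sudden premise". Number 4 is "her argument".

her argument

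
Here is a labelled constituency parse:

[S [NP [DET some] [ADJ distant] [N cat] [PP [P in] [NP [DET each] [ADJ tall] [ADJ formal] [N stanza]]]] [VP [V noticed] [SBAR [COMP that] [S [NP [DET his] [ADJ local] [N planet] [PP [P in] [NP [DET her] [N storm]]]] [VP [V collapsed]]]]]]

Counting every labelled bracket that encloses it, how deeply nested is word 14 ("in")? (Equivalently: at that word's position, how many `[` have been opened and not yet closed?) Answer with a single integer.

7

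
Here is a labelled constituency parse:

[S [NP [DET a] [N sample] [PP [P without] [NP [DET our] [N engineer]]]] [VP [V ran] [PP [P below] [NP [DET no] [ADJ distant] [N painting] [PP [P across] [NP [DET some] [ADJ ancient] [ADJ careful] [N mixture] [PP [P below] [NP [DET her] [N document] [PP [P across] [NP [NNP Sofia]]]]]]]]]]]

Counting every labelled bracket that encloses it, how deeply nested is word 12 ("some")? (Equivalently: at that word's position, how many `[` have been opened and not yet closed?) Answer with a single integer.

The word sits inside DET, which is inside NP, inside PP, inside NP, inside PP, inside VP, inside S — 7 brackets in all.

7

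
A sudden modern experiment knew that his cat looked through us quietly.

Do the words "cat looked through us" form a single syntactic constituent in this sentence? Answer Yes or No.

No

The smallest constituent containing the whole sequence is the clause [S his cat looked through us quietly], but the sequence is only part of it — it straddles the boundary between noun phrase "his cat" and verb phrase "looked through us quietly".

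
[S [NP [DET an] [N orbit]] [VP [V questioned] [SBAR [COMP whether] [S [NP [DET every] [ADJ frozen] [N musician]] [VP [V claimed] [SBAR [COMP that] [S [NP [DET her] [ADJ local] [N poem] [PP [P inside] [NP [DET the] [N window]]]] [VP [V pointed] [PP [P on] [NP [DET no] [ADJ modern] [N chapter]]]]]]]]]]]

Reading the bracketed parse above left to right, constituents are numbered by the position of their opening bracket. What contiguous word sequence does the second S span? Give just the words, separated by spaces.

every frozen musician claimed that her local poem inside the window pointed on no modern chapter

In left-to-right order the S constituents are "an orbit questioned whether every frozen musician claimed that her local poem inside the window pointed on no modern chapter"; "every frozen musician claimed that her local poem inside the window pointed on no modern chapter"; "her local poem inside the window pointed on no modern chapter". Number 2 is "every frozen musician claimed that her local poem inside the window pointed on no modern chapter".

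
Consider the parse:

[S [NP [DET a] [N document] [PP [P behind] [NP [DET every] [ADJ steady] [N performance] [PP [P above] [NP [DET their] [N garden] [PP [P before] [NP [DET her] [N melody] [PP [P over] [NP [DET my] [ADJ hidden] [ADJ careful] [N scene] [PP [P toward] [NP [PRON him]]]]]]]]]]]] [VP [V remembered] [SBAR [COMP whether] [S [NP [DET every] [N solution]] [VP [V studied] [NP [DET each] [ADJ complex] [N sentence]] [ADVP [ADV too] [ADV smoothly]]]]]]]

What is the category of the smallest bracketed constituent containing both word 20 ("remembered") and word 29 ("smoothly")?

The smallest bracket enclosing both words is [VP remembered whether every solution studied each complex sentence too smoothly], so the label is VP.

VP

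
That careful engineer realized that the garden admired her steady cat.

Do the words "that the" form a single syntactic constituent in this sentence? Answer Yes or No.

No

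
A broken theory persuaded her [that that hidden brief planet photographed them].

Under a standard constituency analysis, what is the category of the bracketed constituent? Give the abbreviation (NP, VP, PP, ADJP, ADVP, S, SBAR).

SBAR

The span is built around the complementizer "that" — a subordinate clause (SBAR).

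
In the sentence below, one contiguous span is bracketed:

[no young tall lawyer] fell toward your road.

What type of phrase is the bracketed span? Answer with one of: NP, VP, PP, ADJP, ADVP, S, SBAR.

NP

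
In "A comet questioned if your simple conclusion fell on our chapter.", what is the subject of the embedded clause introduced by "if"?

your simple conclusion

The subject of the embedded clause introduced by "if" is the NP immediately before the verb "fell": "your simple conclusion".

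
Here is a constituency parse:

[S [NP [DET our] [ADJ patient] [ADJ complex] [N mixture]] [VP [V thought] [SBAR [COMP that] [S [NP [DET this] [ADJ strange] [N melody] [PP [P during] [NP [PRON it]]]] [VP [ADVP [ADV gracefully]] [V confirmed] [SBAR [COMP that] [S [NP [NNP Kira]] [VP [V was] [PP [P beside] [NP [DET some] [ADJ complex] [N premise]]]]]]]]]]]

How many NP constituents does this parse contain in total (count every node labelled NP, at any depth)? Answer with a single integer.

5

The NP constituents are: [NP our patient complex mixture]; [NP this strange melody during it]; [NP it]; [NP Kira]; [NP some complex premise]. Total: 5.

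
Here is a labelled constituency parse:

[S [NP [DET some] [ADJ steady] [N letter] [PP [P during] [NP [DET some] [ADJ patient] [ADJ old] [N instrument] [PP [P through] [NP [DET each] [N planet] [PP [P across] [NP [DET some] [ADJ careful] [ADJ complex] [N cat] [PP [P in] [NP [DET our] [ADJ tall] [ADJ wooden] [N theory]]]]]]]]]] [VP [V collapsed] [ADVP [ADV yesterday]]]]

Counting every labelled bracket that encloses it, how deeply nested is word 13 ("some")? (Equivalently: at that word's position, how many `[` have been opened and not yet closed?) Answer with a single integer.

9

Counting open brackets not yet closed at "some": [S [NP [PP [NP [PP [NP [PP [NP [DET = 9.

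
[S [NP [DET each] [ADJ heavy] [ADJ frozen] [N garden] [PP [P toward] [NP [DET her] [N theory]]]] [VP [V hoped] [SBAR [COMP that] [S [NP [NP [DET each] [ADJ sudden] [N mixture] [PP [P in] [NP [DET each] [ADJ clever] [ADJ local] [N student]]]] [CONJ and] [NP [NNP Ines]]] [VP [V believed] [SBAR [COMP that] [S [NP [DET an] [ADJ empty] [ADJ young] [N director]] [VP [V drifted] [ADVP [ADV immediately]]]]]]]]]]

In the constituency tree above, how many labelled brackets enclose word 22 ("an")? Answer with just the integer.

9

The word sits inside DET, which is inside NP, inside S, inside SBAR, inside VP, inside S, inside SBAR, inside VP, inside S — 9 brackets in all.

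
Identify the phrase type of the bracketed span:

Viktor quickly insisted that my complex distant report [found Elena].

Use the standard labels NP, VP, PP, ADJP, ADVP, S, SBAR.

VP

The bracketed span "found Elena" is headed by "found", making it a verb phrase (VP).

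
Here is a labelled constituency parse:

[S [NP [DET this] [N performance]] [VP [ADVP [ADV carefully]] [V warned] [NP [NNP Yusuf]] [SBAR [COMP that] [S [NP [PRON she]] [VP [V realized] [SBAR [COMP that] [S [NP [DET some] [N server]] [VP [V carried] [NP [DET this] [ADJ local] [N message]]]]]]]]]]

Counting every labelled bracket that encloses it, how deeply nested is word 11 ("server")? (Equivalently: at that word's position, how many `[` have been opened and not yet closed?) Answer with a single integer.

Path from the root down to the word: S → VP → SBAR → S → VP → SBAR → S → NP → N. That is 9 enclosing brackets.

9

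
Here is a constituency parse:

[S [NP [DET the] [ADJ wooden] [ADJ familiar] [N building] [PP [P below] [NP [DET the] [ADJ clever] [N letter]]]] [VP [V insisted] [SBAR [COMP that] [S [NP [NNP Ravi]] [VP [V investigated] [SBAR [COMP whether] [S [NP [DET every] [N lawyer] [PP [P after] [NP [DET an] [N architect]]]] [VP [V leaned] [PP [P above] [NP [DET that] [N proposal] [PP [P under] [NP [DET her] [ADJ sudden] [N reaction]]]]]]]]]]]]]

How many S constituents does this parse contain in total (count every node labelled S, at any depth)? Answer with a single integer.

The S constituents are: [S the wooden familiar building below the clever letter insisted that Ravi investigated whether every lawyer after an architect leaned above that proposal under her sudden reaction]; [S Ravi investigated whether every lawyer after an architect leaned above that proposal under her sudden reaction]; [S every lawyer after an architect leaned above that proposal under her sudden reaction]. Total: 3.

3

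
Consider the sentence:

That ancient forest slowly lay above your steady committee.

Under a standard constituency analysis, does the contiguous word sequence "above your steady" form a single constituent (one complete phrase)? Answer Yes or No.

No

The sequence begins inside the preposition "above" and ends inside the noun phrase "your steady committee"; it crosses a phrase boundary, so no single node in the tree spans exactly those words.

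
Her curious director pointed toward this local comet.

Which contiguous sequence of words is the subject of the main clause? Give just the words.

her curious director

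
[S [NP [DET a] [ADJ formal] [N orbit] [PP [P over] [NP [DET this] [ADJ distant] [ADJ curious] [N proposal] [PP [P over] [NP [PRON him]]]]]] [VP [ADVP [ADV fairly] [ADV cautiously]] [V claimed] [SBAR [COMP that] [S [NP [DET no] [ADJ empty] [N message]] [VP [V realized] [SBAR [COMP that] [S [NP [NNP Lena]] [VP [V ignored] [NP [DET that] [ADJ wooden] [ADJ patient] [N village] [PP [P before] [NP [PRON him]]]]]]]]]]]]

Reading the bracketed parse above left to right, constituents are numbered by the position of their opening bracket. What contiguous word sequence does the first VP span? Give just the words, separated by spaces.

The VP opening brackets appear, in order, over: "fairly cautiously claimed that no empty message realized that Lena ignored that wooden patient village before him"; "realized that Lena ignored that wooden patient village before him"; "ignored that wooden patient village before him". The first one spans "fairly cautiously claimed that no empty message realized that Lena ignored that wooden patient village before him".

fairly cautiously claimed that no empty message realized that Lena ignored that wooden patient village before him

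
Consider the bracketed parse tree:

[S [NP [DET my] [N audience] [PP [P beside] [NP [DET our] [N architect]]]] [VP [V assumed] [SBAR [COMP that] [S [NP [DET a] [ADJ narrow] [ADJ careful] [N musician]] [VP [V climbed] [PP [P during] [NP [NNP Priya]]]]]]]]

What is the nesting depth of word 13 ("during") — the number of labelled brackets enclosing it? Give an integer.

7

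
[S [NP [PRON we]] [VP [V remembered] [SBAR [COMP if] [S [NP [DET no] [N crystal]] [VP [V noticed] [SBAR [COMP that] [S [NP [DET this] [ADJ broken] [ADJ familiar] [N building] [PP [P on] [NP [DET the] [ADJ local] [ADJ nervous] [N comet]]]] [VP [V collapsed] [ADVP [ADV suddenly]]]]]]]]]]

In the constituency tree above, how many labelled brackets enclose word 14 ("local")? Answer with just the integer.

Path from the root down to the word: S → VP → SBAR → S → VP → SBAR → S → NP → PP → NP → ADJ. That is 11 enclosing brackets.

11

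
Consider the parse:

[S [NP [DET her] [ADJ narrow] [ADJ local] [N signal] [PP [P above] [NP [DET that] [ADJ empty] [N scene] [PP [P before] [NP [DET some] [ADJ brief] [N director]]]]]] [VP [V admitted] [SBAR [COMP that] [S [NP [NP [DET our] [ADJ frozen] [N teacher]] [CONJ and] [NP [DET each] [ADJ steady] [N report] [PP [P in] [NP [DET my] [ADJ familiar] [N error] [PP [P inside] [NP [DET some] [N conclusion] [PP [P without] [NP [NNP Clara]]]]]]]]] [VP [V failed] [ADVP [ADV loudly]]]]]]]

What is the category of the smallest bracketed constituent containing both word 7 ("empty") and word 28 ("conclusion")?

S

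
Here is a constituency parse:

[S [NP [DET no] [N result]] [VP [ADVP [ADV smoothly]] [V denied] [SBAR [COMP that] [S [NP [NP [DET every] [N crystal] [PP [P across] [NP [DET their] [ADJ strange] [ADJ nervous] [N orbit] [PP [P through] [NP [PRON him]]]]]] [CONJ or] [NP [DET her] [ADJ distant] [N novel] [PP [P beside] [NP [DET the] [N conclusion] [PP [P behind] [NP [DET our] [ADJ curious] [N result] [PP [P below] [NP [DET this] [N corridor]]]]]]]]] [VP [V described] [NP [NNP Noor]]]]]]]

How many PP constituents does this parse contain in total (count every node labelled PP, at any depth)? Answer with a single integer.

5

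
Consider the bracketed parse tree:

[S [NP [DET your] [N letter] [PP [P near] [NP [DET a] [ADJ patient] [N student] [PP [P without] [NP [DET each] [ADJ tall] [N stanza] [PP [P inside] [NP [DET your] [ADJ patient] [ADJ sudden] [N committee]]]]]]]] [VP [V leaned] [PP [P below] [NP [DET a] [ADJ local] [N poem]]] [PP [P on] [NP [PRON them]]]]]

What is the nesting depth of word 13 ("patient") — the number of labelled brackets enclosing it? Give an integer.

9

Counting open brackets not yet closed at "patient": [S [NP [PP [NP [PP [NP [PP [NP [ADJ = 9.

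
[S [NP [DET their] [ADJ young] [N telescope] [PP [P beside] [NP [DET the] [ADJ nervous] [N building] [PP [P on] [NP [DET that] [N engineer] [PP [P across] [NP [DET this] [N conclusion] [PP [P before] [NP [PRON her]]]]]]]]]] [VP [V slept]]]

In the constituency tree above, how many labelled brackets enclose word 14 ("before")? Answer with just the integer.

10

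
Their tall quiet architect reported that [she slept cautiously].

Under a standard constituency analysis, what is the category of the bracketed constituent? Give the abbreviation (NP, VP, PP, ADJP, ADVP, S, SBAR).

S

The bracketed span "she slept cautiously" is headed by "slept", making it a clause (S).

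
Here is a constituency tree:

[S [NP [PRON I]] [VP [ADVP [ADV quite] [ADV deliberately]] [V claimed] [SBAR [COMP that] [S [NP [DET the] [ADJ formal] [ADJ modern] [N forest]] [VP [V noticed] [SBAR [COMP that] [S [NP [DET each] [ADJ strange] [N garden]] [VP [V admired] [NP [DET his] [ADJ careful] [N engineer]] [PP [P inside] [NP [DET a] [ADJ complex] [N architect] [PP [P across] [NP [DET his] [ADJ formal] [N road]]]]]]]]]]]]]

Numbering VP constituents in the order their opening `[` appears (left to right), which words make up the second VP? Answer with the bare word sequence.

noticed that each strange garden admired his careful engineer inside a complex architect across his formal road

The VP opening brackets appear, in order, over: "quite deliberately claimed that the formal modern forest noticed that each strange garden admired his careful engineer inside a complex architect across his formal road"; "noticed that each strange garden admired his careful engineer inside a complex architect across his formal road"; "admired his careful engineer inside a complex architect across his formal road". The second one spans "noticed that each strange garden admired his careful engineer inside a complex architect across his formal road".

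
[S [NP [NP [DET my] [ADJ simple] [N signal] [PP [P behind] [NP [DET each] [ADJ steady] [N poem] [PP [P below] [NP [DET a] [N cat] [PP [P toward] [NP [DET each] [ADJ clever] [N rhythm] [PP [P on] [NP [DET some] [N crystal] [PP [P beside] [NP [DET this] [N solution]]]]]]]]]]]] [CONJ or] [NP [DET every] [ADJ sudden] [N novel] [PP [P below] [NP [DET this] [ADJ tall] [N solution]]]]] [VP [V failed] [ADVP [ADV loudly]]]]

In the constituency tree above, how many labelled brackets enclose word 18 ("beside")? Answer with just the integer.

The word sits inside P, which is inside PP, inside NP, inside PP, inside NP, inside PP, inside NP, inside PP, inside NP, inside PP, inside NP, inside NP, inside S — 13 brackets in all.

13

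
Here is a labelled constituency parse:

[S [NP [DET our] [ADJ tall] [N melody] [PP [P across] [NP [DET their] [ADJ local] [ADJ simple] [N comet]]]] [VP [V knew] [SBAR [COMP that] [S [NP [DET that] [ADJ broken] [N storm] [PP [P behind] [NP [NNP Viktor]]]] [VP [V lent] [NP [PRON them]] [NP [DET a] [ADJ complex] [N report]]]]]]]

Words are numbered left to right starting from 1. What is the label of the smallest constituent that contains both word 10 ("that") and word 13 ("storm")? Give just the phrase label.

Both words fall inside [SBAR that that broken storm behind Viktor lent them a complex report] (words 10–20), and no smaller constituent contains them both. Label: SBAR.

SBAR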